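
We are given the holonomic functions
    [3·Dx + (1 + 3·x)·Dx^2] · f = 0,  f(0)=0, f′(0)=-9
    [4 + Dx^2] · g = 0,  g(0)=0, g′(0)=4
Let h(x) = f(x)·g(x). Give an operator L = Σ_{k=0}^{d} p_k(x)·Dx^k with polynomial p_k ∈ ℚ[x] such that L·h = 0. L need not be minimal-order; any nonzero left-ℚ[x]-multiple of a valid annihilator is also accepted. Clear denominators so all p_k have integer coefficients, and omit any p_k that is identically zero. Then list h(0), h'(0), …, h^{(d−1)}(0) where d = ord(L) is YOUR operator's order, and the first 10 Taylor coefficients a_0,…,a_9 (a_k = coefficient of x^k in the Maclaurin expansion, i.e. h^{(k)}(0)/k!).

L = (-1112 - 1248·x + 7344·x^2 + 27648·x^3 + 20736·x^4) + (-48 + 2160·x + 10368·x^2 + 10368·x^3)·Dx + (-250 + 240·x + 4968·x^2 + 13824·x^3 + 10368·x^4)·Dx^2 + (-12 + 540·x + 2592·x^2 + 2592·x^3)·Dx^3 + (7 + 138·x + 783·x^2 + 1728·x^3 + 1296·x^4)·Dx^4  (order 4).
h: a_k = 0, 0, -36, 54, -84, 207, -516, 6516/5, -23620/7, 124617/14, …
ICs: h(0) = 0, h′(0) = 0, h′′(0) = -72, h′′′(0) = 324.

f: a_k = 0, -9, 27/2, -27, 243/4, -729/5, 729/2, -6561/7, 19683/8, -6561, …
g: a_k = 0, 4, 0, -8/3, 0, 8/15, 0, -16/315, 0, 8/2835, …
h₀=f·g: eliminate ⇒ L₀, order ≤ 2·2.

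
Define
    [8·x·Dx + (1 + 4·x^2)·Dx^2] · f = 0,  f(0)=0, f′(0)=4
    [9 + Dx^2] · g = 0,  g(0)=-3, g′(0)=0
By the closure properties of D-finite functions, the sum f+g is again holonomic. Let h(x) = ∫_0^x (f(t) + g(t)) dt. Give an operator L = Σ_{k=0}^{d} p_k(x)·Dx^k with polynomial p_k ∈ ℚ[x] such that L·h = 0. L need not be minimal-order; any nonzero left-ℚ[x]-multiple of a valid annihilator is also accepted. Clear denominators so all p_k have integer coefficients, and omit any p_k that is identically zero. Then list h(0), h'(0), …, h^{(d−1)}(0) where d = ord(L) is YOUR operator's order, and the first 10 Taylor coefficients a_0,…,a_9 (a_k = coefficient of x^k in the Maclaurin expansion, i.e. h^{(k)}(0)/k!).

f: a_k = 0, 4, 0, -16/3, 0, 64/5, 0, -256/7, 0, 1024/9, …
g: a_k = -3, 0, 27/2, 0, -81/8, 0, 243/80, 0, -2187/4480, 0, …
Sum ⇒ L₀ = lclm(L_f,L_g) in ℚ(x)⟨Dx⟩.
∫: right-multiply L₀ by Dx.
L = (-2808·x + 19008·x^3 + 10368·x^5)·Dx^2 + (9 + 1548·x^2 + 7344·x^4 + 5184·x^6)·Dx^3 + (-312·x + 2112·x^3 + 1152·x^5)·Dx^4 + (1 + 172·x^2 + 816·x^4 + 576·x^6)·Dx^5  (order 5).
h: a_k = 0, -3, 2, 9/2, -4/3, -81/40, 32/15, 243/560, -32/7, -243/4480, …
ICs: h(0) = 0, h′(0) = -3, h′′(0) = 4, h′′′(0) = 27, h′′′′(0) = -32.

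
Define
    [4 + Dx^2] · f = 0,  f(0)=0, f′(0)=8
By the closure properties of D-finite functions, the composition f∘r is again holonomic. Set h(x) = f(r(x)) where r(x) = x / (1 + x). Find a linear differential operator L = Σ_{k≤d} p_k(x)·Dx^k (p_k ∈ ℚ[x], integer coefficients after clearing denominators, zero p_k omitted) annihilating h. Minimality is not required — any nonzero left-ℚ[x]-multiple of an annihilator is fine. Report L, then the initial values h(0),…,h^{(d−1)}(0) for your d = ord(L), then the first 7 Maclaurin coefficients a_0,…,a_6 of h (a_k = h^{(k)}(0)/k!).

L = 4 + (2 + 6·x + 6·x^2 + 2·x^3)·Dx + (1 + 4·x + 6·x^2 + 4·x^3 + x^4)·Dx^2  (order 2).
h: a_k = 0, 8, -8, 8/3, 8, -344/15, 40, …
ICs: h(0) = 0, h′(0) = 8.

f: a_k = 0, 8, 0, -16/3, 0, 16/15, 0, …
L₀ from L_f via x↦r, Dx↦r'^{-1}Dx.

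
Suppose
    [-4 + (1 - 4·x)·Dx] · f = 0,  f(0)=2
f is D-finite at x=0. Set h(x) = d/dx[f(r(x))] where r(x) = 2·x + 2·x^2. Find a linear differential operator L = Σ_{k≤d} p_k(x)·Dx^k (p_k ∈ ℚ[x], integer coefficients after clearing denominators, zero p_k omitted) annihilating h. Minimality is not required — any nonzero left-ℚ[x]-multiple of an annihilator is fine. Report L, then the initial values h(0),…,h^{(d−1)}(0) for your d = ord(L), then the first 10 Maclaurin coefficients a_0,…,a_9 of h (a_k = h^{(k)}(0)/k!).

L = (18 + 48·x + 48·x^2) + (-1 + 6·x + 24·x^2 + 16·x^3)·Dx  (order 1).
h: a_k = 16, 288, 3840, 45568, 506880, 5412864, 56197120, 571539456, 5721882624, 56576573440, …
ICs: h(0) = 16.

f: a_k = 2, 8, 32, 128, 512, 2048, 8192, 32768, 131072, 524288, …
L₀ from L_f via x↦r, Dx↦r'^{-1}Dx.
h=h₀': d/dx-closure on L₀ ⇒ L.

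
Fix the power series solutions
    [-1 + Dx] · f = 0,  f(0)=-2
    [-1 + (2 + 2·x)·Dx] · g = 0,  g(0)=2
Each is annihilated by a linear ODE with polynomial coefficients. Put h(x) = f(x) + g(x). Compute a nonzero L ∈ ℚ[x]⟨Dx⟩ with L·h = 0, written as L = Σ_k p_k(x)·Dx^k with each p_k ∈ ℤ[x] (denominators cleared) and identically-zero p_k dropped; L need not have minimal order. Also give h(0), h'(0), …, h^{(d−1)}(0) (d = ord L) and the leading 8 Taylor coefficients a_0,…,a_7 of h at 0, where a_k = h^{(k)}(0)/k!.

L = (3 + 2·x) + (-5 - 8·x - 4·x^2)·Dx + (2 + 6·x + 4·x^2)·Dx^2  (order 2).
h: a_k = 0, -1, -5/4, -5/24, -31/192, 73/1920, -1009/23040, 10267/322560, …
ICs: h(0) = 0, h′(0) = -1.

f: a_k = -2, -2, -1, -1/3, -1/12, -1/60, -1/360, -1/2520, …
g: a_k = 2, 1, -1/4, 1/8, -5/64, 7/128, -21/512, 33/1024, …
Sum ⇒ L₀ = lclm(L_f,L_g) in ℚ(x)⟨Dx⟩.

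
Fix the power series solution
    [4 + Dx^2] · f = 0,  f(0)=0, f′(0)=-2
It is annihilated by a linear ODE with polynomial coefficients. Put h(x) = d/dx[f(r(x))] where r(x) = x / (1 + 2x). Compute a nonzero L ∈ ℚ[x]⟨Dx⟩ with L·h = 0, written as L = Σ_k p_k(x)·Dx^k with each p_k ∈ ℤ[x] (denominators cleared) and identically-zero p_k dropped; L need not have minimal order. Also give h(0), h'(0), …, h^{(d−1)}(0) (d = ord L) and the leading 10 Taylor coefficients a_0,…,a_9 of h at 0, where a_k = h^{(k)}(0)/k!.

f: a_k = 0, -2, 0, 4/3, 0, -4/15, 0, 8/315, 0, -4/2835, …
Substitute x→r, Dx→(1/r')Dx; clear ⇒ L₀.
h₀' ⇒ L via d/dx closure of L₀.
L = (28 + 96·x + 96·x^2) + (12 + 72·x + 144·x^2 + 96·x^3)·Dx + (1 + 8·x + 24·x^2 + 32·x^3 + 16·x^4)·Dx^2  (order 2).
h: a_k = -2, 8, -20, 32, -4/3, -240, 55448/45, -203648/45, 896716/63, -2558960/63, …
ICs: h(0) = -2, h′(0) = 8.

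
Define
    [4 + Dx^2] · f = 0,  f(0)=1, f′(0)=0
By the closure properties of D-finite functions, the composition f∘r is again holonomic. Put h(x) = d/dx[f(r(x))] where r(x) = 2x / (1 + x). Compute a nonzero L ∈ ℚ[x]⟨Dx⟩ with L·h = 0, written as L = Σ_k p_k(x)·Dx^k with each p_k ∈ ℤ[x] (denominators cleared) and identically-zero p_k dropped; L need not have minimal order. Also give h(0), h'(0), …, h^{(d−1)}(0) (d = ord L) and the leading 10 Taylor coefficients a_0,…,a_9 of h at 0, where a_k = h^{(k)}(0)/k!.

L = (22 + 12·x + 6·x^2) + (6 + 18·x + 18·x^2 + 6·x^3)·Dx + (1 + 4·x + 6·x^2 + 4·x^3 + x^4)·Dx^2  (order 2).
h: a_k = 0, -16, 48, -160/3, -160/3, 5488/15, -4592/5, 100544/63, -71744/35, 4689808/2835, …
ICs: h(0) = 0, h′(0) = -16.

f: a_k = 1, 0, -2, 0, 2/3, 0, -4/45, 0, 2/315, 0, …
Substitute x→r, Dx→(1/r')Dx; clear ⇒ L₀.
h=h₀': d/dx-closure on L₀ ⇒ L.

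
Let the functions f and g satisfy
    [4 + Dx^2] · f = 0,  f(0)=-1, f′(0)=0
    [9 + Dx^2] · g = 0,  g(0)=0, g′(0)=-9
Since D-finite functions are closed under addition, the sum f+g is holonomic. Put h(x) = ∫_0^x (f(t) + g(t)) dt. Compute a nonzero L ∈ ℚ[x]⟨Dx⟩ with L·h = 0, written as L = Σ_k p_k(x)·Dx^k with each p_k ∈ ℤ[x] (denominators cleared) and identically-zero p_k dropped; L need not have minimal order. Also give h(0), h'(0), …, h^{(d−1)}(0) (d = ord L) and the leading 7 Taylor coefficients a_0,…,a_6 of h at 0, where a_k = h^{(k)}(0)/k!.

L = 36·Dx + 13·Dx^3 + Dx^5  (order 5).
h: a_k = 0, -1, -9/2, 2/3, 27/8, -2/15, -81/80, …
ICs: h(0) = 0, h′(0) = -1, h′′(0) = -9, h′′′(0) = 4, h′′′′(0) = 81.

f: a_k = -1, 0, 2, 0, -2/3, 0, 4/45, …
g: a_k = 0, -9, 0, 27/2, 0, -243/40, 0, …
f+g: L₀ = lclm(L_f,L_g), ord ≤ 2+2.
∫: right-multiply L₀ by Dx.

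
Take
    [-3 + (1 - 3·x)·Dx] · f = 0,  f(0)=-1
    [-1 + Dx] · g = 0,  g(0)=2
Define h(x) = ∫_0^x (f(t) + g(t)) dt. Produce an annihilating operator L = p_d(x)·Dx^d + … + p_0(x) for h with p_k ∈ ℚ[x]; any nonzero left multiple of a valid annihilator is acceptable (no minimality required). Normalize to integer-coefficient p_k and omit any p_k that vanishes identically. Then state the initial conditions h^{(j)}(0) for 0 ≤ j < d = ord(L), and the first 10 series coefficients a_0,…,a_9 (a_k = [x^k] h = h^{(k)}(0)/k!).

f: a_k = -1, -3, -9, -27, -81, -243, -729, -2187, -6561, -19683, …
g: a_k = 2, 2, 1, 1/3, 1/12, 1/60, 1/360, 1/2520, 1/20160, 1/181440, …
L₀ := lclm(L_f,L_g); ord L₀ ≤ 1+1.
∫: right-multiply L₀ by Dx.
L = (-15 - 9·x)·Dx + (17 + 6·x - 9·x^2)·Dx^2 + (-2 + 3·x + 9·x^2)·Dx^3  (order 3).
h: a_k = 0, 1, -1/2, -8/3, -20/3, -971/60, -14579/360, -262439/2520, -5511239/20160, -132269759/181440, …
ICs: h(0) = 0, h′(0) = 1, h′′(0) = -1.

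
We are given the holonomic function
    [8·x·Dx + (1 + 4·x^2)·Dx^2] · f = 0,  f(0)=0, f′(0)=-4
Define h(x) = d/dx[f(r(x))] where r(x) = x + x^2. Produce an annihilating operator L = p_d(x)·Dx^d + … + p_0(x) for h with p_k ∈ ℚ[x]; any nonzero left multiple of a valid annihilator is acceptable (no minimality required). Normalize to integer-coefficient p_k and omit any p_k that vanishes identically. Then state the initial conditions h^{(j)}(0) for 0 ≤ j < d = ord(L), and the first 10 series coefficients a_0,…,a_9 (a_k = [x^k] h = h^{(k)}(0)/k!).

f: a_k = 0, -4, 0, 16/3, 0, -64/5, 0, 256/7, 0, -1024/9, …
f∘r: x↦r, Dx↦Dx/r' in L_f ⇒ L₀.
Derive L from L₀ (diff closure).
L = (-2 + 8·x + 32·x^2 + 48·x^3 + 24·x^4) + (1 + 2·x + 4·x^2 + 16·x^3 + 20·x^4 + 8·x^5)·Dx  (order 1).
h: a_k = -4, -8, 16, 64, 16, -352, -640, 1024, 5312, 2432, …
ICs: h(0) = -4.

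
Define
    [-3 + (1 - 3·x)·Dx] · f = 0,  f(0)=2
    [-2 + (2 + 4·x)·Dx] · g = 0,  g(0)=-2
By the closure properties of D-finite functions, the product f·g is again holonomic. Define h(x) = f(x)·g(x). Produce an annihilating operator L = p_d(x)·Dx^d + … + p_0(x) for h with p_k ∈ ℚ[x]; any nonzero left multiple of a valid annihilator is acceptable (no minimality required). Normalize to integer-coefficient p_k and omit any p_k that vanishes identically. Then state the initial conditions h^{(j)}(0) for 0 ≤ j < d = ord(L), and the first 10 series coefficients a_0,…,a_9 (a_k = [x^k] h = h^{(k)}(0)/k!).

L = (4 + 3·x) + (-1 + x + 6·x^2)·Dx  (order 1).
h: a_k = -4, -16, -46, -140, -835/2, -1256, -15051/4, -22593/2, -1084035/32, -813205/8, …
ICs: h(0) = -4.

f: a_k = 2, 6, 18, 54, 162, 486, 1458, 4374, 13122, 39366, …
g: a_k = -2, -2, 1, -1, 5/4, -7/4, 21/8, -33/8, 429/64, -715/64, …
h₀=f·g: eliminate ⇒ L₀, order ≤ 1·1.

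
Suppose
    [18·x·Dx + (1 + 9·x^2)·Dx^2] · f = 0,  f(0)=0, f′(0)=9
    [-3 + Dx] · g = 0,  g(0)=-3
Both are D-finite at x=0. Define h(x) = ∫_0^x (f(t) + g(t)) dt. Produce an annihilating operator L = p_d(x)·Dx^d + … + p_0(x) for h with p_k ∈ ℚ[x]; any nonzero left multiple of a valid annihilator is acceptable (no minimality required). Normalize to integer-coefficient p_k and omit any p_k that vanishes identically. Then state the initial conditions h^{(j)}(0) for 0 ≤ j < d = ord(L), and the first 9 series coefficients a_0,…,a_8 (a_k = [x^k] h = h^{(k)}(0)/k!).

L = (18 - 108·x - 162·x^2)·Dx^2 + (-9 + 27·x + 27·x^2 - 81·x^3)·Dx^3 + (1 + 3·x + 9·x^2 + 27·x^3)·Dx^4  (order 4).
h: a_k = 0, -3, 0, -9/2, -81/8, -81/40, 1863/80, -243/560, -75087/640, …
ICs: h(0) = 0, h′(0) = -3, h′′(0) = 0, h′′′(0) = -27.

f: a_k = 0, 9, 0, -27, 0, 729/5, 0, -6561/7, 0, …
g: a_k = -3, -9, -27/2, -27/2, -81/8, -243/40, -243/80, -729/560, -2187/4480, …
Sum ⇒ L₀ = lclm(L_f,L_g) in ℚ(x)⟨Dx⟩.
h=∫₀ˣh₀: take L = L₀·Dx.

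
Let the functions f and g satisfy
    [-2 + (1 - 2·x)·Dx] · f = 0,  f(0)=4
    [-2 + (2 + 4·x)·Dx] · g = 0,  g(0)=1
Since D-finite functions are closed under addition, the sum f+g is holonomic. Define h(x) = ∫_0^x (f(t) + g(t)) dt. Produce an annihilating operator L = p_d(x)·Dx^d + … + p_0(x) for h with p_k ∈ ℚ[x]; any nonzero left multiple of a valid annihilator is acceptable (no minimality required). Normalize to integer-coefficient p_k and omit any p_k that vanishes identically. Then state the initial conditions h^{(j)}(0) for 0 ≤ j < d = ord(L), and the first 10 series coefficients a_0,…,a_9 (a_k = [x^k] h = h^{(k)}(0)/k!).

f: a_k = 4, 8, 16, 32, 64, 128, 256, 512, 1024, 2048, …
g: a_k = 1, 1, -1/2, 1/2, -5/8, 7/8, -21/16, 33/16, -429/128, 715/128, …
Weyl lclm of L_f,L_g ⇒ L₀ (ord ≤ 2).
∫: right-multiply L₀ by Dx.
L = (-10 - 12·x)·Dx + (9 + 28·x + 36·x^2)·Dx^2 + (-1 - 6·x + 4·x^2 + 24·x^3)·Dx^3  (order 3).
h: a_k = 0, 5, 9/2, 31/6, 65/8, 507/40, 1031/48, 4075/112, 8225/128, 130643/1152, …
ICs: h(0) = 0, h′(0) = 5, h′′(0) = 9.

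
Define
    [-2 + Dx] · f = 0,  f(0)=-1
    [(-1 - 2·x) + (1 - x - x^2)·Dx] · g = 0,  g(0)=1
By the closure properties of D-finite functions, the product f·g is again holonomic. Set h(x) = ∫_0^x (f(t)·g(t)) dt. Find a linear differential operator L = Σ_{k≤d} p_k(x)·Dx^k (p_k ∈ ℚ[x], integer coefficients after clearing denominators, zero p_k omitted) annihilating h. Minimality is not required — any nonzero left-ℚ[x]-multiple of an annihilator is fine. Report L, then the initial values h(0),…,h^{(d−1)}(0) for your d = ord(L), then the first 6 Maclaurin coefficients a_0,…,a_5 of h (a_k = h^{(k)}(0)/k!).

L = (3 - 2·x^2)·Dx + (-1 + x + x^2)·Dx^2  (order 2).
h: a_k = 0, -1, -3/2, -2, -31/12, -17/5, …
ICs: h(0) = 0, h′(0) = -1.

f: a_k = -1, -2, -2, -4/3, -2/3, -4/15, …
g: a_k = 1, 1, 2, 3, 5, 8, …
Product ⇒ symmetric product L₀, ord ≤ 1.
∫: right-multiply L₀ by Dx.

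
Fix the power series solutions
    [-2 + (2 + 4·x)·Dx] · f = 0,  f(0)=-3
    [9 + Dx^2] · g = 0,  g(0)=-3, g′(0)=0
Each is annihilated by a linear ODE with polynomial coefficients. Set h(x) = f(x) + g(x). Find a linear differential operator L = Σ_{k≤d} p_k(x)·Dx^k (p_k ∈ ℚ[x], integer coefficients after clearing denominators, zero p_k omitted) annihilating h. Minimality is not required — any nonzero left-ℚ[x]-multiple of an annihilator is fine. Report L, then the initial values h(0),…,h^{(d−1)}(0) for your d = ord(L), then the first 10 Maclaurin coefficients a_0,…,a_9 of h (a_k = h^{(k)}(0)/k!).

L = (-27 - 81·x - 81·x^2) + (18 + 117·x + 243·x^2 + 162·x^3)·Dx + (-3 - 9·x - 9·x^2)·Dx^2 + (2 + 13·x + 27·x^2 + 18·x^3)·Dx^3  (order 3).
h: a_k = -6, -3, 15, -3/2, -33/4, -21/8, 279/40, -99/16, 21429/2240, -2145/128, …
ICs: h(0) = -6, h′(0) = -3, h′′(0) = 30.

f: a_k = -3, -3, 3/2, -3/2, 15/8, -21/8, 63/16, -99/16, 1287/128, -2145/128, …
g: a_k = -3, 0, 27/2, 0, -81/8, 0, 243/80, 0, -2187/4480, 0, …
h₀=f+g: left-lcm gives L₀, ord ≤ 3.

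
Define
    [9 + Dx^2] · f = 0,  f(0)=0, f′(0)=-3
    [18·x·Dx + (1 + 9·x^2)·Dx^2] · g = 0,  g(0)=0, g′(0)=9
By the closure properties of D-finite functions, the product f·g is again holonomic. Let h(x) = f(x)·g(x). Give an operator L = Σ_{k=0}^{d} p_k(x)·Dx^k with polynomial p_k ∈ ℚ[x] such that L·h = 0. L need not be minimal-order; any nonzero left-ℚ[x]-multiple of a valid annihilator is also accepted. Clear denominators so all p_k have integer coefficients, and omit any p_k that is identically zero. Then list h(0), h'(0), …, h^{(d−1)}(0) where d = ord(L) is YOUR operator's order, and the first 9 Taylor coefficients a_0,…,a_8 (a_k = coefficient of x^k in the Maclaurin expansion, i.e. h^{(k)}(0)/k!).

L = (810 + 18954·x^2 + 72171·x^4 + 236196·x^6 + 531441·x^8) + (972·x + 14580·x^3 + 78732·x^5 + 236196·x^7)·Dx + (108 + 2592·x^2 + 13122·x^4 + 52488·x^6 + 118098·x^8)·Dx^2 + (108·x + 1620·x^3 + 8748·x^5 + 26244·x^7)·Dx^3 + (2 + 54·x^2 + 567·x^4 + 2916·x^6 + 6561·x^8)·Dx^4  (order 4).
h: a_k = 0, 0, -27, 0, 243/2, 0, -4617/8, 0, 282123/80, …
ICs: h(0) = 0, h′(0) = 0, h′′(0) = -54, h′′′(0) = 0.

f: a_k = 0, -3, 0, 9/2, 0, -81/40, 0, 243/560, 0, …
g: a_k = 0, 9, 0, -27, 0, 729/5, 0, -6561/7, 0, …
f·g: L₀ = L_f ⊗_s L_g, ord ≤ 2·2.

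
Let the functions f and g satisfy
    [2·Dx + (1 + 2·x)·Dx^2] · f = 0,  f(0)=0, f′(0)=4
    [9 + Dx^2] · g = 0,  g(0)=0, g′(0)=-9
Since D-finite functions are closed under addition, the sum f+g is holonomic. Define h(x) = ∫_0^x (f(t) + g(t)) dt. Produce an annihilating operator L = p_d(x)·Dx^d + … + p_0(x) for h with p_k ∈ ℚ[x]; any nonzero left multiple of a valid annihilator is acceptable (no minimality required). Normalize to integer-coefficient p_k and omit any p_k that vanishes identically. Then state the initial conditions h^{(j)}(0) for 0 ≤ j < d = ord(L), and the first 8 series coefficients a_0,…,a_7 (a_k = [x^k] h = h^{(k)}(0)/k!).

L = (594 + 648·x + 648·x^2)·Dx^2 + (153 + 630·x + 972·x^2 + 648·x^3)·Dx^3 + (66 + 72·x + 72·x^2)·Dx^4 + (17 + 70·x + 108·x^2 + 72·x^3)·Dx^5  (order 5).
h: a_k = 0, 0, -5/2, -4/3, 113/24, -8/5, 269/240, -64/21, …
ICs: h(0) = 0, h′(0) = 0, h′′(0) = -5, h′′′(0) = -8, h′′′′(0) = 113.

f: a_k = 0, 4, -4, 16/3, -8, 64/5, -64/3, 256/7, …
g: a_k = 0, -9, 0, 27/2, 0, -243/40, 0, 729/560, …
f+g: L₀ = lclm(L_f,L_g), ord ≤ 2+2.
Integrate: L := L₀·Dx.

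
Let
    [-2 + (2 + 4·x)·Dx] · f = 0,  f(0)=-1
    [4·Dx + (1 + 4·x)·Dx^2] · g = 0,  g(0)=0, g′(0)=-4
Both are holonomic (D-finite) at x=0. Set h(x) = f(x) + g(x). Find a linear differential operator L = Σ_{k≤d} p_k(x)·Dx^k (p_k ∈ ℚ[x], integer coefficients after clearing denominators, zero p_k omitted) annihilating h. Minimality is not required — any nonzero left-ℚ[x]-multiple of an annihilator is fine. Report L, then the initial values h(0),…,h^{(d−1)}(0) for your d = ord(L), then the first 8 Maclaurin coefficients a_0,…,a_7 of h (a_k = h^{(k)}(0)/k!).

L = (20 + 16·x)·Dx + (29 + 104·x + 80·x^2)·Dx^2 + (3 + 22·x + 48·x^2 + 32·x^3)·Dx^3  (order 3).
h: a_k = -1, -5, 17/2, -131/6, 517/8, -8227/40, 32831/48, -262375/112, …
ICs: h(0) = -1, h′(0) = -5, h′′(0) = 17.

f: a_k = -1, -1, 1/2, -1/2, 5/8, -7/8, 21/16, -33/16, …
g: a_k = 0, -4, 8, -64/3, 64, -1024/5, 2048/3, -16384/7, …
f+g: L₀ = lclm(L_f,L_g), ord ≤ 1+2.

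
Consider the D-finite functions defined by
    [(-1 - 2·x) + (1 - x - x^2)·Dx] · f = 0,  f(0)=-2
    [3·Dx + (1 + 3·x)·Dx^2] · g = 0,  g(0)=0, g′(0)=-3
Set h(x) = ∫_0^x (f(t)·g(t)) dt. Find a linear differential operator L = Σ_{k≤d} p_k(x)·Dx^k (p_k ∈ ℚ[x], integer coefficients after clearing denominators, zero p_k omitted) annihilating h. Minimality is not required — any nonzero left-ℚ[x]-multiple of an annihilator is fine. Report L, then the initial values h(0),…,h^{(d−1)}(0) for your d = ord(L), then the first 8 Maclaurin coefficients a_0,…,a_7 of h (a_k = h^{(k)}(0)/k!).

L = (5 + 12·x)·Dx + (-1 + 13·x + 15·x^2)·Dx^2 + (-1 - 2·x + 4·x^2 + 3·x^3)·Dx^3  (order 3).
h: a_k = 0, 0, 3, -1, 21/4, -9/2, 319/20, -849/35, …
ICs: h(0) = 0, h′(0) = 0, h′′(0) = 6.

f: a_k = -2, -2, -4, -6, -10, -16, -26, -42, …
g: a_k = 0, -3, 9/2, -9, 81/4, -243/5, 243/2, -2187/7, …
Product ⇒ symmetric product L₀, ord ≤ 2.
Integrate: L := L₀·Dx.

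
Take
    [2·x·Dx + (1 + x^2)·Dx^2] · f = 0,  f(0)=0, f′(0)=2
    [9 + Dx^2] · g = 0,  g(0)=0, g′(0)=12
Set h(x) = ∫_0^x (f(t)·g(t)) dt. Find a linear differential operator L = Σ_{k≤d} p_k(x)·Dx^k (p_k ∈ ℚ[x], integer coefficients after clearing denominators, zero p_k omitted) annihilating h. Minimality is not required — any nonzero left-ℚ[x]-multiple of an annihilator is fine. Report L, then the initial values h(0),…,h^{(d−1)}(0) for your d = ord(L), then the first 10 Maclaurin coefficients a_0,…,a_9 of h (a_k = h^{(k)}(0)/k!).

f: a_k = 0, 2, 0, -2/3, 0, 2/5, 0, -2/7, 0, 2/9, …
g: a_k = 0, 12, 0, -18, 0, 81/10, 0, -243/140, 0, 243/1120, …
L₀ := L_f ⊗_s L_g (sym. prod.), ord ≤ 4.
∫: right-multiply L₀ by Dx.
L = (1170 + 3834·x^2 + 4779·x^4 + 2916·x^6 + 729·x^8)·Dx + (396·x + 1044·x^3 + 972·x^5 + 324·x^7)·Dx^2 + (220 + 768·x^2 + 1026·x^4 + 648·x^6 + 162·x^8)·Dx^3 + (44·x + 116·x^3 + 108·x^5 + 36·x^7)·Dx^4 + (10 + 38·x^2 + 55·x^4 + 36·x^6 + 9·x^8)·Dx^5  (order 5).
h: a_k = 0, 0, 0, 8, 0, -44/5, 0, 33/7, 0, -13/6, …
ICs: h(0) = 0, h′(0) = 0, h′′(0) = 0, h′′′(0) = 48, h′′′′(0) = 0.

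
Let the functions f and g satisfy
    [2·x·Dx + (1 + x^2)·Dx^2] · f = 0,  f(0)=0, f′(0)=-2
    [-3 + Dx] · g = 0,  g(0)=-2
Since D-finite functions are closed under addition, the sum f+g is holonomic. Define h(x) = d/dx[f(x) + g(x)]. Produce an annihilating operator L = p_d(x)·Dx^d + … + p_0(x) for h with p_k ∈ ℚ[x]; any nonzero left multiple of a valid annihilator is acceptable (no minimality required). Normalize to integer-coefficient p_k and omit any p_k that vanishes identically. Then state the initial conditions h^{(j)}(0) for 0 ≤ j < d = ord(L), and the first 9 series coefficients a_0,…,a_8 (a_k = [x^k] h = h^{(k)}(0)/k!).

f: a_k = 0, -2, 0, 2/3, 0, -2/5, 0, 2/7, 0, …
g: a_k = -2, -6, -9, -9, -27/4, -81/20, -81/40, -243/280, -729/2240, …
L₀ := lclm(L_f,L_g); ord L₀ ≤ 2+1.
h₀' ⇒ L via d/dx closure of L₀.
L = (6 - 18·x - 18·x^2 - 18·x^3) + (-11 - 12·x^2 - 9·x^4)·Dx + (3 + 2·x + 6·x^2 + 2·x^3 + 3·x^4)·Dx^2  (order 2).
h: a_k = -8, -18, -25, -27, -89/4, -243/20, -163/40, -729/280, -6667/2240, …
ICs: h(0) = -8, h′(0) = -18.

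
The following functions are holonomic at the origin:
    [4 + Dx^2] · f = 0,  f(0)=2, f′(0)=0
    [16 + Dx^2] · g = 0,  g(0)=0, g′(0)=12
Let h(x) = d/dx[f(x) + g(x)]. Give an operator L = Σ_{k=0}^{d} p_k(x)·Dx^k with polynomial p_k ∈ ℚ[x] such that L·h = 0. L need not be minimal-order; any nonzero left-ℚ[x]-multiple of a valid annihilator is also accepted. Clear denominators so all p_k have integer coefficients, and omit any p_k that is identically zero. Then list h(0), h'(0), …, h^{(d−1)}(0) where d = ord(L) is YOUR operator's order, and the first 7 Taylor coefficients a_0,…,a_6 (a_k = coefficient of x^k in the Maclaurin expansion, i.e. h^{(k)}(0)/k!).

L = 64 + 20·Dx^2 + Dx^4  (order 4).
h: a_k = 12, -8, -96, 16/3, 128, -16/15, -1024/15, …
ICs: h(0) = 12, h′(0) = -8, h′′(0) = -192, h′′′(0) = 32.

f: a_k = 2, 0, -4, 0, 4/3, 0, -8/45, …
g: a_k = 0, 12, 0, -32, 0, 128/5, 0, …
f+g: L₀ = lclm(L_f,L_g), ord ≤ 2+2.
Differentiate: ansatz ord ≤ ord L₀ ⇒ L.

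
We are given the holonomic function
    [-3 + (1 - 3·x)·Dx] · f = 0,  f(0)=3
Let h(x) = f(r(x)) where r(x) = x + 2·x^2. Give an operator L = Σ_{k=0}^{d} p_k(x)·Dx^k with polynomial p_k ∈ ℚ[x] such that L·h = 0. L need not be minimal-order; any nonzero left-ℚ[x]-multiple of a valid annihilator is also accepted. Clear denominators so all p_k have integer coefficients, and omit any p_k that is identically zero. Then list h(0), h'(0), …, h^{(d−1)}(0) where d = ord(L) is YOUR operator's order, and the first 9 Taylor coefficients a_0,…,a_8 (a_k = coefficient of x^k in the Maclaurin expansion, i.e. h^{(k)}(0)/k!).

f: a_k = 3, 9, 27, 81, 243, 729, 2187, 6561, 19683, …
h₀=f(r): pull back L_f along r ⇒ L₀.
L = (3 + 12·x) + (-1 + 3·x + 6·x^2)·Dx  (order 1).
h: a_k = 3, 9, 45, 189, 837, 3645, 15957, 69741, 304965, …
ICs: h(0) = 3.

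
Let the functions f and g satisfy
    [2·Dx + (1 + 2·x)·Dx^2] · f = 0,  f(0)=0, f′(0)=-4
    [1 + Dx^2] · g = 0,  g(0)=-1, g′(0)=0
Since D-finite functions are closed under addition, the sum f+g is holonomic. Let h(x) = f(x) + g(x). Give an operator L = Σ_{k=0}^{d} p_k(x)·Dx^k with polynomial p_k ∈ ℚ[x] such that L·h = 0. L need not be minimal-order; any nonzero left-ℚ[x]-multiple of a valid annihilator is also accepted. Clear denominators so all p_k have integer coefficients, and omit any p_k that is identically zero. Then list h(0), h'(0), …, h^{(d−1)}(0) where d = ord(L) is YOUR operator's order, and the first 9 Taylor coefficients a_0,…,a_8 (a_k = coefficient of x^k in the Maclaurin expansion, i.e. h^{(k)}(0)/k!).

f: a_k = 0, -4, 4, -16/3, 8, -64/5, 64/3, -256/7, 64, …
g: a_k = -1, 0, 1/2, 0, -1/24, 0, 1/720, 0, -1/40320, …
Weyl lclm of L_f,L_g ⇒ L₀ (ord ≤ 4).
L = (50 + 8·x + 8·x^2)·Dx + (9 + 22·x + 12·x^2 + 8·x^3)·Dx^2 + (50 + 8·x + 8·x^2)·Dx^3 + (9 + 22·x + 12·x^2 + 8·x^3)·Dx^4  (order 4).
h: a_k = -1, -4, 9/2, -16/3, 191/24, -64/5, 15361/720, -256/7, 2580479/40320, …
ICs: h(0) = -1, h′(0) = -4, h′′(0) = 9, h′′′(0) = -32.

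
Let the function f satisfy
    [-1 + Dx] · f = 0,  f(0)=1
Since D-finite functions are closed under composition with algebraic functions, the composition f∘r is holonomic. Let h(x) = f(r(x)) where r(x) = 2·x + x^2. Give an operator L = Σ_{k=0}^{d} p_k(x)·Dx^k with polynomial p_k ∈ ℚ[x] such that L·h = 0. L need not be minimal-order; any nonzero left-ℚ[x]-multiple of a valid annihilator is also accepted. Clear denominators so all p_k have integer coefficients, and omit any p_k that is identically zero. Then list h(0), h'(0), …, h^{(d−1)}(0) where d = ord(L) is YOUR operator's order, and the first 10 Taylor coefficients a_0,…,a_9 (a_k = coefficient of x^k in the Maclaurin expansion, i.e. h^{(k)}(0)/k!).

L = (-2 - 2·x) + Dx  (order 1).
h: a_k = 1, 2, 3, 10/3, 19/6, 13/5, 173/90, 407/315, 45/56, 5281/11340, …
ICs: h(0) = 1.

f: a_k = 1, 1, 1/2, 1/6, 1/24, 1/120, 1/720, 1/5040, 1/40320, 1/362880, …
f∘r: x↦r, Dx↦Dx/r' in L_f ⇒ L₀.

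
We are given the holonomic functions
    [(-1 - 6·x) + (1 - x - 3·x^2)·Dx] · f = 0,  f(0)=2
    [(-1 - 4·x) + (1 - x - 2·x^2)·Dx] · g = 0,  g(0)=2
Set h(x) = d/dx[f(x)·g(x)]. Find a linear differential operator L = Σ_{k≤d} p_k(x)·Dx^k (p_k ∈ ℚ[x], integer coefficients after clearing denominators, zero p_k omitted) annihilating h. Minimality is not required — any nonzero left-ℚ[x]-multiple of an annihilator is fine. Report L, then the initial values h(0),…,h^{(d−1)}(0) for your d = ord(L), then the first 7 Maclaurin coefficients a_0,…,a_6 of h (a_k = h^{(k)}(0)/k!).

L = (16 + 18·x - 36·x^2 - 368·x^3 - 132·x^4 + 900·x^5 + 720·x^6) + (-2 - 4·x + 39·x^2 + 16·x^3 - 160·x^4 - 69·x^5 + 210·x^6 + 144·x^7)·Dx  (order 1).
h: a_k = 8, 64, 228, 864, 2640, 8088, 22904, …
ICs: h(0) = 8.

f: a_k = 2, 2, 8, 14, 38, 80, 194, …
g: a_k = 2, 2, 6, 10, 22, 42, 86, …
Sym-product of L_f,L_g gives L₀ (≤ ord 1).
h=h₀': d/dx-closure on L₀ ⇒ L.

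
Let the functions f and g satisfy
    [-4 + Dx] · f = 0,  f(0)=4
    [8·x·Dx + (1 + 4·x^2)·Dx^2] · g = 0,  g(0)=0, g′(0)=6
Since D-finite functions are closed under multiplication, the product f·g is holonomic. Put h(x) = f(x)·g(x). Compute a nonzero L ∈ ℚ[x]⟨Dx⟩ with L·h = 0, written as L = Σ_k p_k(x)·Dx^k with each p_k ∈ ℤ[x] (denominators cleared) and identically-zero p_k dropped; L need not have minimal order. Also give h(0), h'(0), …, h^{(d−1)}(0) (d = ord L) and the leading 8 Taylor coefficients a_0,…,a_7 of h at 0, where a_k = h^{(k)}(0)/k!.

f: a_k = 4, 16, 32, 128/3, 128/3, 512/15, 1024/45, 4096/315, …
g: a_k = 0, 6, 0, -8, 0, 96/5, 0, -384/7, …
h₀=f·g: eliminate ⇒ L₀, order ≤ 1·2.
L = (16 - 32·x + 64·x^2) + (-8 + 8·x - 32·x^2)·Dx + (1 + 4·x^2)·Dx^2  (order 2).
h: a_k = 0, 24, 96, 160, 128, 384/5, 512/3, 6656/35, …
ICs: h(0) = 0, h′(0) = 24.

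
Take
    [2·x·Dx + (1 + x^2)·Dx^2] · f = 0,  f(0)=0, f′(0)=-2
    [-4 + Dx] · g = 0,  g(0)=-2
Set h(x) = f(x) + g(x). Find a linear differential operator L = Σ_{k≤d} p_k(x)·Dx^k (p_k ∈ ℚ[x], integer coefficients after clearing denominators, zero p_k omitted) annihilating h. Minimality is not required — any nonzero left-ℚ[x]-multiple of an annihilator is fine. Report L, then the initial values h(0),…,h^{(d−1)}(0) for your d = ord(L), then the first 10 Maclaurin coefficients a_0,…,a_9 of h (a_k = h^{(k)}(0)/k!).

f: a_k = 0, -2, 0, 2/3, 0, -2/5, 0, 2/7, 0, -2/9, …
g: a_k = -2, -8, -16, -64/3, -64/3, -256/15, -512/45, -2048/315, -1024/315, -4096/2835, …
h₀=f+g: left-lcm gives L₀, ord ≤ 3.
L = (4 - 16·x - 12·x^2 - 16·x^3)·Dx + (-9 - 13·x^2 - 8·x^4)·Dx^2 + (2 + x + 4·x^2 + x^3 + 2·x^4)·Dx^3  (order 3).
h: a_k = -2, -10, -16, -62/3, -64/3, -262/15, -512/45, -1958/315, -1024/315, -4726/2835, …
ICs: h(0) = -2, h′(0) = -10, h′′(0) = -32.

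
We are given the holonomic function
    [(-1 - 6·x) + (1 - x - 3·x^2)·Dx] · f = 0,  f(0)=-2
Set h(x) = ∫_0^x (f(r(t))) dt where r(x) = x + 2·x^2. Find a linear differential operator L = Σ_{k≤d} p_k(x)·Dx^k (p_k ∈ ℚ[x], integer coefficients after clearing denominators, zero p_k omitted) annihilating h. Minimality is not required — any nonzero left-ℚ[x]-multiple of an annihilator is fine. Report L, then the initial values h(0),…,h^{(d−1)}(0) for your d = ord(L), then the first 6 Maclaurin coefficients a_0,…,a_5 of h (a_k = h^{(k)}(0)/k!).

L = (1 + 10·x + 36·x^2 + 48·x^3)·Dx + (-1 + x + 5·x^2 + 12·x^3 + 12·x^4)·Dx^2  (order 2).
h: a_k = 0, -2, -1, -4, -23/2, -154/5, …
ICs: h(0) = 0, h′(0) = -2.

f: a_k = -2, -2, -8, -14, -38, -80, …
f∘r: x↦r, Dx↦Dx/r' in L_f ⇒ L₀.
h=∫₀ˣh₀: take L = L₀·Dx.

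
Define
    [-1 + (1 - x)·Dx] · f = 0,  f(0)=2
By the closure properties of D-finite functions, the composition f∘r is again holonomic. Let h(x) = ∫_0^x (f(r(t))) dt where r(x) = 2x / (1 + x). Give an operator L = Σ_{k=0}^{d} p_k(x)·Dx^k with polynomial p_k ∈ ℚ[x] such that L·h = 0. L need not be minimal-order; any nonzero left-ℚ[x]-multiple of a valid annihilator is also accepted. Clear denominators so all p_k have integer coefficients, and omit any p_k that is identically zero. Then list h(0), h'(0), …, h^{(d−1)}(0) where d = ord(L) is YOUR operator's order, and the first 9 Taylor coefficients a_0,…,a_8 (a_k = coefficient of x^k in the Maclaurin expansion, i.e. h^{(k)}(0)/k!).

L = 2·Dx + (-1 + x^2)·Dx^2  (order 2).
h: a_k = 0, 2, 2, 4/3, 1, 4/5, 2/3, 4/7, 1/2, …
ICs: h(0) = 0, h′(0) = 2.

f: a_k = 2, 2, 2, 2, 2, 2, 2, 2, 2, …
Substitute x→r, Dx→(1/r')Dx; clear ⇒ L₀.
∫: right-multiply L₀ by Dx.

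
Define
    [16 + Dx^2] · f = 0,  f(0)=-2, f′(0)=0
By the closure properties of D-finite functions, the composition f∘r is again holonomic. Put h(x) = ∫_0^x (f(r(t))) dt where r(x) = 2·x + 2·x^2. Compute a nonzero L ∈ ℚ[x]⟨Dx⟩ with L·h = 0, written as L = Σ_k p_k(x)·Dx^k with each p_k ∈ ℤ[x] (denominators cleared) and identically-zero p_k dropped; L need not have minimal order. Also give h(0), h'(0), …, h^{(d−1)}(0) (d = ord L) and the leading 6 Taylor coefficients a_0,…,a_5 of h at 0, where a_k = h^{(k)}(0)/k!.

f: a_k = -2, 0, 16, 0, -64/3, 0, …
h₀=f(r): pull back L_f along r ⇒ L₀.
Integrate: L := L₀·Dx.
L = (64 + 384·x + 768·x^2 + 512·x^3)·Dx - 2·Dx^2 + (1 + 2·x)·Dx^3  (order 3).
h: a_k = 0, -2, 0, 64/3, 32, -832/15, …
ICs: h(0) = 0, h′(0) = -2, h′′(0) = 0.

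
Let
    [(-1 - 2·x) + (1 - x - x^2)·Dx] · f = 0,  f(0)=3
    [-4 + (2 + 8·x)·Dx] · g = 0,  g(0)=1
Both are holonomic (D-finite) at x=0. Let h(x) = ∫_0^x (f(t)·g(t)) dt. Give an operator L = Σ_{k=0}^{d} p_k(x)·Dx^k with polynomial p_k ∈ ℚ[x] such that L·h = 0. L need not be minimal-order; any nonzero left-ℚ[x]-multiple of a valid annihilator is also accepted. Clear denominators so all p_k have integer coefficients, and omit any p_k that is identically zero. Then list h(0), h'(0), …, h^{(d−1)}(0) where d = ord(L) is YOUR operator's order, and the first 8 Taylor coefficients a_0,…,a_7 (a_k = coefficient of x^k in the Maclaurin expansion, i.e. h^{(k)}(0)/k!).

L = (3 + 4·x + 6·x^2)·Dx + (-1 - 3·x + 5·x^2 + 4·x^3)·Dx^2  (order 2).
h: a_k = 0, 3, 9/2, 2, 27/4, 3/5, 19, -135/7, …
ICs: h(0) = 0, h′(0) = 3.

f: a_k = 3, 3, 6, 9, 15, 24, 39, 63, …
g: a_k = 1, 2, -2, 4, -10, 28, -84, 264, …
Product ⇒ symmetric product L₀, ord ≤ 1.
h=∫h₀ ⇒ L = L₀·Dx.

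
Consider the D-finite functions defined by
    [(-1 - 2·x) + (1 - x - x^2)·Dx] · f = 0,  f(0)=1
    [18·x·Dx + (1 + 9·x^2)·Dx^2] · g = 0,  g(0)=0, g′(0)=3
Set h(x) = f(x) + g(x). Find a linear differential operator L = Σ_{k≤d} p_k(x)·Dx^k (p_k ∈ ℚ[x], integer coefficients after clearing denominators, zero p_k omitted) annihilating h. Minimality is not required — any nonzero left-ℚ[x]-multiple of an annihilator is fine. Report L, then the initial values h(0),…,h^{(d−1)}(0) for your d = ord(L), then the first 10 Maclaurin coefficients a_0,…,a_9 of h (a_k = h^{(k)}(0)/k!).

L = (-36 + 144·x + 1440·x^2 + 2376·x^3 + 3186·x^4 + 486·x^6)·Dx + (18 + 24·x - 108·x^2 + 444·x^3 + 2313·x^4 + 2178·x^5 + 243·x^6 + 486·x^7)·Dx^2 + (-2 - 10·x - 34·x^2 - 48·x^3 - 123·x^4 + 387·x^5 + 198·x^6 + 81·x^7 + 81·x^8)·Dx^3  (order 3).
h: a_k = 1, 4, 2, -6, 5, 283/5, 13, -2040/7, 34, 2242, …
ICs: h(0) = 1, h′(0) = 4, h′′(0) = 4.

f: a_k = 1, 1, 2, 3, 5, 8, 13, 21, 34, 55, …
g: a_k = 0, 3, 0, -9, 0, 243/5, 0, -2187/7, 0, 2187, …
f+g: L₀ = lclm(L_f,L_g), ord ≤ 1+2.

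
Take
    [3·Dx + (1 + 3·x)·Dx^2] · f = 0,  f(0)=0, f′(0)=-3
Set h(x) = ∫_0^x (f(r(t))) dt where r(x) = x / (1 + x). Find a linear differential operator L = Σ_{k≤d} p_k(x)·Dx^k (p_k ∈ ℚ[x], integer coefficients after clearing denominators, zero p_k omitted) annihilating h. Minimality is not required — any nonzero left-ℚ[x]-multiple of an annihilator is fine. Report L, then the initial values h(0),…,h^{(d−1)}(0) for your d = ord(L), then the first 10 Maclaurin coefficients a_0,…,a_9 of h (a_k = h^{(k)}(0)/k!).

f: a_k = 0, -3, 9/2, -9, 81/4, -243/5, 243/2, -2187/7, 6561/8, -2187, …
h₀=f(r): pull back L_f along r ⇒ L₀.
∫: right-multiply L₀ by Dx.
L = (5 + 8·x)·Dx^2 + (1 + 5·x + 4·x^2)·Dx^3  (order 3).
h: a_k = 0, 0, -3/2, 5/2, -21/4, 51/4, -341/10, 195/2, -16383/56, 21845/24, …
ICs: h(0) = 0, h′(0) = 0, h′′(0) = -3.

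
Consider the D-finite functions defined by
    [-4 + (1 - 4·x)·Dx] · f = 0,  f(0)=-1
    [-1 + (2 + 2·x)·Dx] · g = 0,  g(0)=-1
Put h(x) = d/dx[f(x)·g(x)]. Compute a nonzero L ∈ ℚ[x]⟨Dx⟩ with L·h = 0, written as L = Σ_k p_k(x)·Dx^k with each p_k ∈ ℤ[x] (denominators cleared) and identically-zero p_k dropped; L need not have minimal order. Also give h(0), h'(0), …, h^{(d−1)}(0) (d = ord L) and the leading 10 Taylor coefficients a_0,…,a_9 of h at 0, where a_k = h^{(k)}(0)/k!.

f: a_k = -1, -4, -16, -64, -256, -1024, -4096, -16384, -65536, -262144, …
g: a_k = -1, -1/2, 1/8, -1/16, 5/128, -7/256, 21/1024, -33/2048, 429/32768, -715/65536, …
h₀=f·g: eliminate ⇒ L₀, order ≤ 1·1.
h₀' ⇒ L via d/dx closure of L₀.
L = (143 + 216·x + 48·x^2) + (-18 + 46·x + 96·x^2 + 32·x^3)·Dx  (order 1).
h: a_k = 9/2, 143/4, 3435/16, 36635/32, 1465435/256, 14068113/512, 262605007/2048, 2400959635/4096, 172869100155/65536, 1536614211445/131072, …
ICs: h(0) = 9/2.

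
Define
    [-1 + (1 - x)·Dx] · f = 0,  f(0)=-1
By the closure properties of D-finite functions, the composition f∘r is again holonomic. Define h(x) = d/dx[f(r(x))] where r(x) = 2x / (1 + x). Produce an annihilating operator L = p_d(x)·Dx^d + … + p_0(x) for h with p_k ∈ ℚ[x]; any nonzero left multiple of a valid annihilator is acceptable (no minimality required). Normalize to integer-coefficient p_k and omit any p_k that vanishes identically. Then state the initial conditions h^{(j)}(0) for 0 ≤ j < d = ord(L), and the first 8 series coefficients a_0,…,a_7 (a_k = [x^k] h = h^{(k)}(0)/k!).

L = 2 + (-1 + x)·Dx  (order 1).
h: a_k = -2, -4, -6, -8, -10, -12, -14, -16, …
ICs: h(0) = -2.

f: a_k = -1, -1, -1, -1, -1, -1, -1, -1, …
Change of var in L_f (x↦r) gives L₀.
Differentiate: ansatz ord ≤ ord L₀ ⇒ L.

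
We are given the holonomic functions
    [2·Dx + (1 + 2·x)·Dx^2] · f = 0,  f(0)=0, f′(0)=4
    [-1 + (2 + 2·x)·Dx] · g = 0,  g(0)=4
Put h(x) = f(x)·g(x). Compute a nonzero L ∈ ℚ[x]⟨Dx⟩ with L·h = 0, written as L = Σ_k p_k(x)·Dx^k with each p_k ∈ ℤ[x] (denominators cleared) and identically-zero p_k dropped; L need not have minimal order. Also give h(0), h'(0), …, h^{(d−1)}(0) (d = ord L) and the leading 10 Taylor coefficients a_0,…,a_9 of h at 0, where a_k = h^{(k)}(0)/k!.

L = (-1 + 2·x) + (4 + 4·x)·Dx + (4 + 16·x + 20·x^2 + 8·x^3)·Dx^2  (order 2).
h: a_k = 0, 16, -8, 34/3, -55/3, 3709/120, -4267/80, 209709/2240, -746239/4480, 38670077/129024, …
ICs: h(0) = 0, h′(0) = 16.

f: a_k = 0, 4, -4, 16/3, -8, 64/5, -64/3, 256/7, -64, 1024/9, …
g: a_k = 4, 2, -1/2, 1/4, -5/32, 7/64, -21/256, 33/512, -429/8192, 715/16384, …
Sym-product of L_f,L_g gives L₀ (≤ ord 2).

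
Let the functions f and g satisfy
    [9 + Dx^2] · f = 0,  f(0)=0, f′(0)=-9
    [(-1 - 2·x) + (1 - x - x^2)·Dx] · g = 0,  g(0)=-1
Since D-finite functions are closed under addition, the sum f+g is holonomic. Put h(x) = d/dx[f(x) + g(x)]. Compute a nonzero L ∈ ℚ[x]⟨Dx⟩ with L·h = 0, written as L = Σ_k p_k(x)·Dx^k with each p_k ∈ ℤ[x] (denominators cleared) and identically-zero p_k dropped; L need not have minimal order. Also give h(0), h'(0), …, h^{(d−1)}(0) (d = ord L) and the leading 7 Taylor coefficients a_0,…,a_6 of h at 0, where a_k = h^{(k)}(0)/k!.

L = (468 + 1026·x + 1170·x^2 + 450·x^3 + 630·x^4 + 486·x^5 + 162·x^6) + (-81 - 63·x + 252·x^2 + 45·x^3 - 90·x^4 + 153·x^5 + 189·x^6 + 54·x^7)·Dx + (52 + 114·x + 130·x^2 + 50·x^3 + 70·x^4 + 54·x^5 + 18·x^6)·Dx^2 + (-9 - 7·x + 28·x^2 + 5·x^3 - 10·x^4 + 17·x^5 + 21·x^6 + 6·x^7)·Dx^3  (order 3).
h: a_k = -10, -4, 63/2, -20, -563/8, -78, -11031/80, …
ICs: h(0) = -10, h′(0) = -4, h′′(0) = 63.

f: a_k = 0, -9, 0, 27/2, 0, -243/40, 0, …
g: a_k = -1, -1, -2, -3, -5, -8, -13, …
L₀ := lclm(L_f,L_g); ord L₀ ≤ 2+1.
h=h₀': d/dx-closure on L₀ ⇒ L.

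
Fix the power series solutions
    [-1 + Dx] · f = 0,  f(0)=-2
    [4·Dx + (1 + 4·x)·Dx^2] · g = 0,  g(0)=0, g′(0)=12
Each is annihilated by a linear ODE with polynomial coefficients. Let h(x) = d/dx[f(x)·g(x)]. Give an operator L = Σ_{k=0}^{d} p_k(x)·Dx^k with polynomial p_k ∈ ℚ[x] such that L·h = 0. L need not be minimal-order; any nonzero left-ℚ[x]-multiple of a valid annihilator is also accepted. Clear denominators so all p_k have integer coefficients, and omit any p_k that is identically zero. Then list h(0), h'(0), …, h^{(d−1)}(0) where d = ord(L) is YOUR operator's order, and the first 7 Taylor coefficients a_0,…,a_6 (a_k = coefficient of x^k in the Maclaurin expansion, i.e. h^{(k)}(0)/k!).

f: a_k = -2, -2, -1, -1/3, -1/12, -1/60, -1/360, …
g: a_k = 0, 12, -24, 64, -192, 3072/5, -2048, …
h₀=f·g: eliminate ⇒ L₀, order ≤ 1·2.
h=h₀': d/dx-closure on L₀ ⇒ L.
L = (25 - 24·x + 16·x^2) + (-22 + 32·x - 32·x^2)·Dx + (-3 - 8·x + 16·x^2)·Dx^2  (order 2).
h: a_k = -24, 48, -276, 1104, -4509, 18238, -2205587/30, …
ICs: h(0) = -24, h′(0) = 48.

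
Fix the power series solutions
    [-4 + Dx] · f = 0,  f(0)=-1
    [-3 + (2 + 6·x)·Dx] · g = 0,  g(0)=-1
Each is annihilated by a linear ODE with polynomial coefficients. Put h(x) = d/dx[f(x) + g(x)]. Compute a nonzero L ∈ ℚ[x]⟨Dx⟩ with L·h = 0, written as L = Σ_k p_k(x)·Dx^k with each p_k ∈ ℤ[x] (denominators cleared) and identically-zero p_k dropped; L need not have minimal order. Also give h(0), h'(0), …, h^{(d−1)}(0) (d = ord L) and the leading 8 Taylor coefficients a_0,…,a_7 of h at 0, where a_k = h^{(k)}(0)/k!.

f: a_k = -1, -4, -8, -32/3, -32/3, -128/15, -256/45, -1024/315, …
g: a_k = -1, -3/2, 9/8, -27/16, 405/128, -1701/256, 15309/1024, -72171/2048, …
h₀=f+g: left-lcm gives L₀, ord ≤ 2.
Derive L from L₀ (diff closure).
L = (-204 - 288·x) + (-37 - 384·x - 576·x^2)·Dx + (22 + 114·x + 144·x^2)·Dx^2  (order 2).
h: a_k = -11/2, -55/4, -593/16, -2881/96, -58283/768, 426761/7680, -24831017/92160, 869843519/1290240, …
ICs: h(0) = -11/2, h′(0) = -55/4.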